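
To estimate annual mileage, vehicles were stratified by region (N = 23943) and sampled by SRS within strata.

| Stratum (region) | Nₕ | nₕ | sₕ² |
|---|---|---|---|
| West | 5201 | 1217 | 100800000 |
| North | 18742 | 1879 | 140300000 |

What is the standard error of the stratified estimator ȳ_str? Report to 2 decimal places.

Var(ȳ_str) = Σₕ Wₕ²(1 − fₕ)sₕ²/nₕ with Wₕ = Nₕ/N, N = 23943.
West: Wₕ = 0.21722424; term = 0.21722424²·(1 − 0.23399346)·100800000/1217 = 2993.774.
North: Wₕ = 0.78277576; term = 0.78277576²·(1 − 0.10025611)·140300000/1879 = 41164.66.
Sum = 44158.434.
SE = √(44158.434) = 210.14.

210.14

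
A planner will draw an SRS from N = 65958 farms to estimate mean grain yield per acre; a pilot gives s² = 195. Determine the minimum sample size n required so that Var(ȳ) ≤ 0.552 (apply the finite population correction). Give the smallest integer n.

Without fpc, n₀ = s²/D = 195/0.552 = 353.2609.
With fpc, (1 − n/N)·s²/n ≤ D requires n ≥ n₀/(1 + n₀/N) = 353.2609/(1 + 353.2609/65958) = 351.3790.
Rounding up, n = 352.

352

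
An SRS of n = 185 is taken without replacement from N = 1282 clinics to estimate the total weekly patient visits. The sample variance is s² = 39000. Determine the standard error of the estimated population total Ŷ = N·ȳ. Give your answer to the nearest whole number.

Var(Ŷ) = N²·Var(ȳ) = N²·(1 − n/N)·s²/n.
f = 185/1282 = 0.14430577; Var(ȳ) = 0.85569423·39000/185 = 180.38959.
Var(Ŷ) = 1282² · 180.38959 = 2.9647462 × 10^8.
SE(Ŷ) = √(2.9647462 × 10^8) = 17218.

17218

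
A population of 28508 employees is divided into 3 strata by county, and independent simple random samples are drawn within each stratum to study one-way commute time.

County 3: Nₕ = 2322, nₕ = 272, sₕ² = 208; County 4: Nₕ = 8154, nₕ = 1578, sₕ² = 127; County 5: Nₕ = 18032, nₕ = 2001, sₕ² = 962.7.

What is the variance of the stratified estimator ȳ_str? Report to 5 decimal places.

0.18091

Var(ȳ_str) = Σₕ Wₕ²(1 − fₕ)sₕ²/nₕ with Wₕ = Nₕ/N, N = 28508.
County 3: Wₕ = 0.08145082; term = 0.08145082²·(1 − 0.11714040)·208/272 = 0.0044789582.
County 4: Wₕ = 0.28602498; term = 0.28602498²·(1 − 0.19352465)·127/1578 = 0.0053100148.
County 5: Wₕ = 0.63252420; term = 0.63252420²·(1 − 0.11096939)·962.7/2001 = 0.17112557.
Sum = 0.18091454.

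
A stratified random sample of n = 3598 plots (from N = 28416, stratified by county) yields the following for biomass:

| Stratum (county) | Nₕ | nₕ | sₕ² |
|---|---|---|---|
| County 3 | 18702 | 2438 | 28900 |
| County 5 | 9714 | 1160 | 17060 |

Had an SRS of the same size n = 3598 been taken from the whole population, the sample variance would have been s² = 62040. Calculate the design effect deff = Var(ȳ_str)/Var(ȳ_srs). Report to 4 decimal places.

0.3970

Var(ȳ_str) = Σ Wₕ²(1−fₕ)sₕ²/nₕ with Wₕ = Nₕ/28416:
  County 3: (18702/28416)²·(1−2438/18702)·28900/2438 = 4.4653311
  County 5: (9714/28416)²·(1−1160/9714)·17060/1160 = 1.5134305
  → Var(ȳ_str) = 5.9787616.
Var(ȳ_srs) = (1 − 3598/28416)·62040/3598 = 15.059636.
deff = 5.9787616 / 15.059636 = 0.3970.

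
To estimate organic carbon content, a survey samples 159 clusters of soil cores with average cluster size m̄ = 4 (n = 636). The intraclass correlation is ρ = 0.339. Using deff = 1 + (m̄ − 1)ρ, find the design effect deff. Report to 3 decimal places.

2.017

deff = 1 + (4 − 1)·0.339 = 1 + 1.017 = 2.017.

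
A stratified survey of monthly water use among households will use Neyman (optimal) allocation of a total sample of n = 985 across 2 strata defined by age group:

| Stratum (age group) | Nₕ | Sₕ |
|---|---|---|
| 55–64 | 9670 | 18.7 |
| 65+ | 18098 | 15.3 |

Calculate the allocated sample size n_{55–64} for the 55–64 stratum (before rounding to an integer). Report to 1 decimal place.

Neyman allocation: nₕ = n·NₕSₕ / Σⱼ NⱼSⱼ.
Σ NⱼSⱼ = 9670·18.7 + 18098·15.3 = 457728.4.
n_{55–64} = 985·9670·18.7 / 457728.4 = 389.1.

389.1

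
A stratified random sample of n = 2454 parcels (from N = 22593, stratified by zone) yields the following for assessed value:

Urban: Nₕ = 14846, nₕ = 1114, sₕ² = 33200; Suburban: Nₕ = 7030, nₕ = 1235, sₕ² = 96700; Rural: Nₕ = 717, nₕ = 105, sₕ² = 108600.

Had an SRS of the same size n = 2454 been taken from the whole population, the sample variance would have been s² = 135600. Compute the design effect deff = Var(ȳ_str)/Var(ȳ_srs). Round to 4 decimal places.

0.3866

Var(ȳ_str) = Σ Wₕ²(1−fₕ)sₕ²/nₕ with Wₕ = Nₕ/22593:
  Urban: (14846/22593)²·(1−1114/14846)·33200/1114 = 11.902778
  Suburban: (7030/22593)²·(1−1235/7030)·96700/1235 = 6.2491432
  Rural: (717/22593)²·(1−105/717)·108600/105 = 0.88912598
  → Var(ȳ_str) = 19.041047.
Var(ȳ_srs) = (1 − 2454/22593)·135600/2454 = 49.254865.
deff = 19.041047 / 49.254865 = 0.3866.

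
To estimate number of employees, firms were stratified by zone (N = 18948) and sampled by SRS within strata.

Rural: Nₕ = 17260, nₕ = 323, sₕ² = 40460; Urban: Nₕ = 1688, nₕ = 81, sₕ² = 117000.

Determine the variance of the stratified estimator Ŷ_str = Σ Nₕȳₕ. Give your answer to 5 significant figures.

4.0537 × 10^10

Var(Ŷ_str) = Σₕ Nₕ²(1 − fₕ)sₕ²/nₕ.
Rural: 17260²·(1 − 323/17260)·40460/323 = 3.6618507 × 10^10.
Urban: 1688²·(1 − 81/1688)·117000/81 = 3.9182231 × 10^9.
Sum = 4.053673 × 10^10.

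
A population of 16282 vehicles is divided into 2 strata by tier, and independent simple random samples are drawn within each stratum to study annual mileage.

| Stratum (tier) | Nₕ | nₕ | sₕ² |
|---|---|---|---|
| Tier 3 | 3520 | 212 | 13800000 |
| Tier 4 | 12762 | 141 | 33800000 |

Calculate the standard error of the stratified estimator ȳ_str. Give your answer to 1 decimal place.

385.4

Var(ȳ_str) = Σₕ Wₕ²(1 − fₕ)sₕ²/nₕ with Wₕ = Nₕ/N, N = 16282.
Tier 3: Wₕ = 0.21618966; term = 0.21618966²·(1 − 0.06022727)·13800000/212 = 2859.1431.
Tier 4: Wₕ = 0.78381034; term = 0.78381034²·(1 − 0.01104843)·33800000/141 = 145644.67.
Sum = 148503.81.
SE = √(148503.81) = 385.4.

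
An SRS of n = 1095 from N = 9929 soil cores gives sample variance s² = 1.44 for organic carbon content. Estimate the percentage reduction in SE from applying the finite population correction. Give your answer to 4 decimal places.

5.6752

f = n/N = 1095/9929 = 0.11028301.
SE_no-fpc = √(s²/n) = 0.036263873; SE_fpc = √((1−f)s²/n) = 0.03420583.
Ratio = √(1−f) = 0.94324811. Reduction = 100·(1 − 0.94324811) = 5.6752%.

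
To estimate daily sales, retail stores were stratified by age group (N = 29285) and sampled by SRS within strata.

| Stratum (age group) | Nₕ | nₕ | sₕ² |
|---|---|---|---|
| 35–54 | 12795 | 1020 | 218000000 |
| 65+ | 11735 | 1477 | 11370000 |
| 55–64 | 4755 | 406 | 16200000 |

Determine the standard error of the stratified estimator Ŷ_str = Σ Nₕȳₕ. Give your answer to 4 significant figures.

5.827 × 10^6

Var(Ŷ_str) = Σₕ Nₕ²(1 − fₕ)sₕ²/nₕ.
35–54: 12795²·(1 − 1020/12795)·218000000/1020 = 3.2200123 × 10^13.
65+: 11735²·(1 − 1477/11735)·11370000/1477 = 9.266714 × 10^11.
55–64: 4755²·(1 − 406/4755)·16200000/406 = 8.2514241 × 10^11.
Sum = 3.3951937 × 10^13.
SE = √(3.3951937 × 10^13) = 5.827 × 10^6.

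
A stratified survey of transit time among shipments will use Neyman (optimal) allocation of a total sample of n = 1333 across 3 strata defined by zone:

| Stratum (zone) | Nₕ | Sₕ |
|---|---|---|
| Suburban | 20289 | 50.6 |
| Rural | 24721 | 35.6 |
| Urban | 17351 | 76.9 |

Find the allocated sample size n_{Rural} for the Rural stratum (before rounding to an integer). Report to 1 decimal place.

362.0

Neyman allocation: nₕ = n·NₕSₕ / Σⱼ NⱼSⱼ.
Σ NⱼSⱼ = 20289·50.6 + 24721·35.6 + 17351·76.9 = 3.2409829 × 10^6.
n_{Rural} = 1333·24721·35.6 / (3.2409829 × 10^6) = 362.0.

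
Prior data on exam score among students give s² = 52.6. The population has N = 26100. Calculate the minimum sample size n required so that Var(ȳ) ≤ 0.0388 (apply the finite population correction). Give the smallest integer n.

1289

Without fpc, n₀ = s²/D = 52.6/0.0388 = 1355.6701.
With fpc, (1 − n/N)·s²/n ≤ D requires n ≥ n₀/(1 + n₀/N) = 1355.6701/(1 + 1355.6701/26100) = 1288.7316.
Rounding up, n = 1289.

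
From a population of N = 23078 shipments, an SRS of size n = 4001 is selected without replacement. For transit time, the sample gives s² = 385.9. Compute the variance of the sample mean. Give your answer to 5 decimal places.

Under SRS without replacement, Var(ȳ) = (1 − f)·s²/n with f = n/N = 4001/23078 = 0.17336858.
Var(ȳ) = (1 − 0.17336858)·385.9/4001 = 0.82663142·0.096450887 = 0.079729334.

0.07973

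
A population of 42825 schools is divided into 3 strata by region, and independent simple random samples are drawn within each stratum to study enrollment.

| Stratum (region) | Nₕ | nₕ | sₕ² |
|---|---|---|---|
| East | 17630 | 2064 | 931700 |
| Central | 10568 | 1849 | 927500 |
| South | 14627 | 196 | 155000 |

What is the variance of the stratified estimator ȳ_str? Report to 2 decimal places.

183.77

Var(ȳ_str) = Σₕ Wₕ²(1 − fₕ)sₕ²/nₕ with Wₕ = Nₕ/N, N = 42825.
East: Wₕ = 0.41167542; term = 0.41167542²·(1 − 0.11707317)·931700/2064 = 67.546212.
Central: Wₕ = 0.24677175; term = 0.24677175²·(1 − 0.17496215)·927500/1849 = 25.202391.
South: Wₕ = 0.34155283; term = 0.34155283²·(1 − 0.01339988)·155000/196 = 91.019107.
Sum = 183.76771.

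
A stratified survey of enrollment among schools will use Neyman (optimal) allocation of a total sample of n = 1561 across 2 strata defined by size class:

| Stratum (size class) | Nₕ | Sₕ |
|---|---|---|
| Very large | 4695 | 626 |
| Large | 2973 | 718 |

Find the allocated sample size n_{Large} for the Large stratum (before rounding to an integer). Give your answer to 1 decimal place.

Neyman allocation: nₕ = n·NₕSₕ / Σⱼ NⱼSⱼ.
Σ NⱼSⱼ = 4695·626 + 2973·718 = 5.073684 × 10^6.
n_{Large} = 1561·2973·718 / (5.073684 × 10^6) = 656.7.

656.7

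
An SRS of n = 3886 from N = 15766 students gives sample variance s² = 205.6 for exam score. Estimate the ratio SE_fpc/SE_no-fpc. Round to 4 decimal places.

0.8681

f = n/N = 3886/15766 = 0.24647977.
SE_no-fpc = √(s²/n) = 0.23001712; SE_fpc = √((1−f)s²/n) = 0.19966761.
Ratio = √(1−f) = 0.86805543.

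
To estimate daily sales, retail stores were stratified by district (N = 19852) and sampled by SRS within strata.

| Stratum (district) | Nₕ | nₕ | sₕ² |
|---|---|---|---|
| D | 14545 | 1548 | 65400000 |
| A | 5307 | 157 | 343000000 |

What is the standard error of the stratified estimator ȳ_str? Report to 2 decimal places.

Var(ȳ_str) = Σₕ Wₕ²(1 − fₕ)sₕ²/nₕ with Wₕ = Nₕ/N, N = 19852.
D: Wₕ = 0.73267177; term = 0.73267177²·(1 − 0.10642833)·65400000/1548 = 20265.396.
A: Wₕ = 0.26732823; term = 0.26732823²·(1 − 0.02958357)·343000000/157 = 151510.33.
Sum = 171775.73.
SE = √(171775.73) = 414.46.

414.46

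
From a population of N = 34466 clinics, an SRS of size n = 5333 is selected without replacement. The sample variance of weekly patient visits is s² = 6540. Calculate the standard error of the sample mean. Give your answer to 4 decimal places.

1.0181

Under SRS without replacement, Var(ȳ) = (1 − f)·s²/n with f = n/N = 5333/34466 = 0.15473220.
Var(ȳ) = (1 − 0.15473220)·6540/5333 = 0.84526780·1.2263266 = 1.0365744.
SE(ȳ) = √(1.0365744) = 1.0181.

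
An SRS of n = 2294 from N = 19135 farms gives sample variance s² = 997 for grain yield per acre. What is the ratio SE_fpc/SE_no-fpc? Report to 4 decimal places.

0.9381

f = n/N = 2294/19135 = 0.11988503.
SE_no-fpc = √(s²/n) = 0.65925111; SE_fpc = √((1−f)s²/n) = 0.61847276.
Ratio = √(1−f) = 0.93814443.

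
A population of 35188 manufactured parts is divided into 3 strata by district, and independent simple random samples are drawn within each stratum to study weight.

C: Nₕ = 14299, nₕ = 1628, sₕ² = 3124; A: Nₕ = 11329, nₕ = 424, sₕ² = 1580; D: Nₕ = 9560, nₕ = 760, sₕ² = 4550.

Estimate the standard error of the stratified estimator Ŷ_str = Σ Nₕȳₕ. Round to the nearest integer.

Var(Ŷ_str) = Σₕ Nₕ²(1 − fₕ)sₕ²/nₕ.
C: 14299²·(1 − 1628/14299)·3124/1628 = 3.4767477 × 10^8.
A: 11329²·(1 − 424/11329)·1580/424 = 4.6037155 × 10^8.
D: 9560²·(1 − 760/9560)·4550/760 = 5.0366105 × 10^8.
Sum = 1.3117074 × 10^9.
SE = √(1.3117074 × 10^9) = 36218.

36218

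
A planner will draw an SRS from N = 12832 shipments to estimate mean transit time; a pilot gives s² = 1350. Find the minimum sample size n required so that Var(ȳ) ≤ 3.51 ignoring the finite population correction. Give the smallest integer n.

385

Without fpc, n₀ = s²/D = 1350/3.51 = 384.6154.
Rounding up, n = 385.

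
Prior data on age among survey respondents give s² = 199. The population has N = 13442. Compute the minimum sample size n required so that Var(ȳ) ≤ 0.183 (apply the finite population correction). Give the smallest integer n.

Without fpc, n₀ = s²/D = 199/0.183 = 1087.4317.
With fpc, (1 − n/N)·s²/n ≤ D requires n ≥ n₀/(1 + n₀/N) = 1087.4317/(1 + 1087.4317/13442) = 1006.0446.
Rounding up, n = 1007.

1007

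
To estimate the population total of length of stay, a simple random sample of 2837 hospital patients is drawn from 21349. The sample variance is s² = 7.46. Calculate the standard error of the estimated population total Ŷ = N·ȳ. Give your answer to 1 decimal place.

1019.4

Var(Ŷ) = N²·Var(ȳ) = N²·(1 − n/N)·s²/n.
f = 2837/21349 = 0.13288679; Var(ȳ) = 0.86711321·7.46/2837 = 0.0022801074.
Var(Ŷ) = 21349² · 0.0022801074 = 1.0392269 × 10^6.
SE(Ŷ) = √(1.0392269 × 10^6) = 1019.4.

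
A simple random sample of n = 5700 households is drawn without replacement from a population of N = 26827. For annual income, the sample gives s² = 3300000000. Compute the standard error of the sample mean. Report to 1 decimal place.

Under SRS without replacement, Var(ȳ) = (1 − f)·s²/n with f = n/N = 5700/26827 = 0.21247251.
Var(ȳ) = (1 − 0.21247251)·3300000000/5700 = 0.78752749·578947.37 = 455936.97.
SE(ȳ) = √(455936.97) = 675.2.

675.2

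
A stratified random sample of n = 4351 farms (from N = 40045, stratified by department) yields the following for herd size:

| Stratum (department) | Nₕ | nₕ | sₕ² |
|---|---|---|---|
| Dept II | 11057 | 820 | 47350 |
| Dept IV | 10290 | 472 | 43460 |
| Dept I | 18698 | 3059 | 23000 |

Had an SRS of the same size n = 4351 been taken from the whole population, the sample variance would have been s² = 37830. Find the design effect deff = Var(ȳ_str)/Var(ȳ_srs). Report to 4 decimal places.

Var(ȳ_str) = Σ Wₕ²(1−fₕ)sₕ²/nₕ with Wₕ = Nₕ/40045:
  Dept II: (11057/40045)²·(1−820/11057)·47350/820 = 4.0758627
  Dept IV: (10290/40045)²·(1−472/10290)·43460/472 = 5.8008219
  Dept I: (18698/40045)²·(1−3059/18698)·23000/3059 = 1.3710582
  → Var(ȳ_str) = 11.247743.
Var(ȳ_srs) = (1 − 4351/40045)·37830/4351 = 7.7498657.
deff = 11.247743 / 7.7498657 = 1.4513.

1.4513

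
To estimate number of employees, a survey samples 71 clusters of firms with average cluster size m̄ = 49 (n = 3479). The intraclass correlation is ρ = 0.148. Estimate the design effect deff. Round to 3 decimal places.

8.104

deff = 1 + (49 − 1)·0.148 = 1 + 7.104 = 8.104.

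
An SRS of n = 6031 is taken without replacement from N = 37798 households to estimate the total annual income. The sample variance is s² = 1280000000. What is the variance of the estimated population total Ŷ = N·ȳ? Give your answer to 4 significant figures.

Var(Ŷ) = N²·Var(ȳ) = N²·(1 − n/N)·s²/n.
f = 6031/37798 = 0.15955871; Var(ȳ) = 0.84044129·1280000000/6031 = 178372.55.
Var(Ŷ) = 37798² · 178372.55 = 2.5483887 × 10^14.

2.548 × 10^14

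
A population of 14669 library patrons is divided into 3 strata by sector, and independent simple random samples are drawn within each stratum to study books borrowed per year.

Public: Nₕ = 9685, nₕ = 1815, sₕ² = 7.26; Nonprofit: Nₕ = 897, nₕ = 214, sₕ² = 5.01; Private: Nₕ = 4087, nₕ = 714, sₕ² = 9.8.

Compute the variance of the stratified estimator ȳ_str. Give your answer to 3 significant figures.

Var(ȳ_str) = Σₕ Wₕ²(1 − fₕ)sₕ²/nₕ with Wₕ = Nₕ/N, N = 14669.
Public: Wₕ = 0.66023587; term = 0.66023587²·(1 − 0.18740320)·7.26/1815 = 0.0014168809.
Nonprofit: Wₕ = 0.06114936; term = 0.06114936²·(1 − 0.23857302)·5.01/214 = 6.6655514 × 10^-5.
Private: Wₕ = 0.27861477; term = 0.27861477²·(1 − 0.17470027)·9.8/714 = 8.7932177 × 10^-4.
Sum = 0.0023628582.

0.00236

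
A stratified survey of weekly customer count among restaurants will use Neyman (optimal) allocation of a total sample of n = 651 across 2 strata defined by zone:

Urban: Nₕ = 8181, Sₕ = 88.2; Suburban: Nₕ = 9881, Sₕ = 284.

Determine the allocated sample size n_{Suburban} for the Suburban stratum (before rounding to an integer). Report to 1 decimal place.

Neyman allocation: nₕ = n·NₕSₕ / Σⱼ NⱼSⱼ.
Σ NⱼSⱼ = 8181·88.2 + 9881·284 = 3.5277682 × 10^6.
n_{Suburban} = 651·9881·284 / (3.5277682 × 10^6) = 517.8.

517.8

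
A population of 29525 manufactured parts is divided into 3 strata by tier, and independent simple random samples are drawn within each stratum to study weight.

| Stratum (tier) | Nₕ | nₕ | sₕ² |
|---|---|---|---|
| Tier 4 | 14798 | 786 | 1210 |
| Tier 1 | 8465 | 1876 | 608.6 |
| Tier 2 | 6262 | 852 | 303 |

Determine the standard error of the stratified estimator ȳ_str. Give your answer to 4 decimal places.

Var(ȳ_str) = Σₕ Wₕ²(1 − fₕ)sₕ²/nₕ with Wₕ = Nₕ/N, N = 29525.
Tier 4: Wₕ = 0.50120237; term = 0.50120237²·(1 − 0.05311529)·1210/786 = 0.36617287.
Tier 1: Wₕ = 0.28670618; term = 0.28670618²·(1 − 0.22161843)·608.6/1876 = 0.020757057.
Tier 2: Wₕ = 0.21209145; term = 0.21209145²·(1 − 0.13605877)·303/852 = 0.013820812.
Sum = 0.40075074.
SE = √(0.40075074) = 0.6330.

0.6330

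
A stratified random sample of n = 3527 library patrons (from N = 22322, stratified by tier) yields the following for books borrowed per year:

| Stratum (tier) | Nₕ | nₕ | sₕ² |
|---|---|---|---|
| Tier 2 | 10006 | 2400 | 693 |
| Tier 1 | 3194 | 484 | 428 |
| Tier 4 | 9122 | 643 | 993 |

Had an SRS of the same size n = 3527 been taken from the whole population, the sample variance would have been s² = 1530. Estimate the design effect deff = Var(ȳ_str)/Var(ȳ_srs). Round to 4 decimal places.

Var(ȳ_str) = Σ Wₕ²(1−fₕ)sₕ²/nₕ with Wₕ = Nₕ/22322:
  Tier 2: (10006/22322)²·(1−2400/10006)·693/2400 = 0.044103454
  Tier 1: (3194/22322)²·(1−484/3194)·428/484 = 0.015361598
  Tier 4: (9122/22322)²·(1−643/9122)·993/643 = 0.23972138
  → Var(ȳ_str) = 0.29918643.
Var(ȳ_srs) = (1 − 3527/22322)·1530/3527 = 0.36525418.
deff = 0.29918643 / 0.36525418 = 0.8191.

0.8191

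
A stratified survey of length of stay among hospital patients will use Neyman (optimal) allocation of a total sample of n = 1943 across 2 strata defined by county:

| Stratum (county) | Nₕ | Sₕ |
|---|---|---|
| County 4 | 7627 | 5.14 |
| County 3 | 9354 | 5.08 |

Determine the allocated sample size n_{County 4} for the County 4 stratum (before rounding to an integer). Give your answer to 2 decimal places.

878.34

Neyman allocation: nₕ = n·NₕSₕ / Σⱼ NⱼSⱼ.
Σ NⱼSⱼ = 7627·5.14 + 9354·5.08 = 86721.1.
n_{County 4} = 1943·7627·5.14 / 86721.1 = 878.34.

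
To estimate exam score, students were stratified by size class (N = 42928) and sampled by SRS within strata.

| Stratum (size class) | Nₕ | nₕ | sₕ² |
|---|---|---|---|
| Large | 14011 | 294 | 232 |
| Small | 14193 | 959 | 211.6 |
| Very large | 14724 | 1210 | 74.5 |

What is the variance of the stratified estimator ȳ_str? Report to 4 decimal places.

Var(ȳ_str) = Σₕ Wₕ²(1 − fₕ)sₕ²/nₕ with Wₕ = Nₕ/N, N = 42928.
Large: Wₕ = 0.32638371; term = 0.32638371²·(1 − 0.02098351)·232/294 = 0.082297684.
Small: Wₕ = 0.33062337; term = 0.33062337²·(1 − 0.06756852)·211.6/959 = 0.022489566.
Very large: Wₕ = 0.34299292; term = 0.34299292²·(1 − 0.08217876)·74.5/1210 = 0.0066481271.
Sum = 0.11143538.

0.1114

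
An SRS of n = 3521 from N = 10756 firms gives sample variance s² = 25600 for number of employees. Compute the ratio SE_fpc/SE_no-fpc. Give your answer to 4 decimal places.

f = n/N = 3521/10756 = 0.32735218.
SE_no-fpc = √(s²/n) = 2.6964165; SE_fpc = √((1−f)s²/n) = 2.2114689.
Ratio = √(1−f) = 0.82015110.

0.8202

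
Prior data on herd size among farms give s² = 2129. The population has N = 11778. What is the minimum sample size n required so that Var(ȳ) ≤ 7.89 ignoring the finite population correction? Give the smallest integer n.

270

Without fpc, n₀ = s²/D = 2129/7.89 = 269.8352.
Rounding up, n = 270.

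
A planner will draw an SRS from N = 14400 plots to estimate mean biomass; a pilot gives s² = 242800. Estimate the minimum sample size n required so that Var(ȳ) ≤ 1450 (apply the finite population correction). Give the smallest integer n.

166

Without fpc, n₀ = s²/D = 242800/1450 = 167.4483.
With fpc, (1 − n/N)·s²/n ≤ D requires n ≥ n₀/(1 + n₀/N) = 167.4483/(1 + 167.4483/14400) = 165.5235.
Rounding up, n = 166.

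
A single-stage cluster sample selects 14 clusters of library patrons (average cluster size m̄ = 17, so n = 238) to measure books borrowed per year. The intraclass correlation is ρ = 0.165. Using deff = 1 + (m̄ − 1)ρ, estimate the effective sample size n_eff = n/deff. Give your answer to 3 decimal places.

65.385

deff = 1 + (17 − 1)·0.165 = 1 + 2.64 = 3.64.
n_eff = 238 / 3.64 = 65.385.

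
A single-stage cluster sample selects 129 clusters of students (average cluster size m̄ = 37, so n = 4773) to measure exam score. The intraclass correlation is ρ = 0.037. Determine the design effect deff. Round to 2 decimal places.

2.33

deff = 1 + (37 − 1)·0.037 = 1 + 1.332 = 2.332.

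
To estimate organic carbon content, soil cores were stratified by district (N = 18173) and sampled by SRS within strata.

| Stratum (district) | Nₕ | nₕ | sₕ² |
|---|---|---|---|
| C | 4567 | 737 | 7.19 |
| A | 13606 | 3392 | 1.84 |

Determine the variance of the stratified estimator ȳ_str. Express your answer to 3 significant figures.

7.45 × 10^-4

Var(ȳ_str) = Σₕ Wₕ²(1 − fₕ)sₕ²/nₕ with Wₕ = Nₕ/N, N = 18173.
C: Wₕ = 0.25130688; term = 0.25130688²·(1 − 0.16137508)·7.19/737 = 5.1669937 × 10^-4.
A: Wₕ = 0.74869312; term = 0.74869312²·(1 − 0.24930178)·1.84/3392 = 2.2826275 × 10^-4.
Sum = 7.4496212 × 10^-4.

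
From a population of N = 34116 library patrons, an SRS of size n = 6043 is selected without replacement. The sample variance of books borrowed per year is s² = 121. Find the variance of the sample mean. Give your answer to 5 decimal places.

Under SRS without replacement, Var(ȳ) = (1 − f)·s²/n with f = n/N = 6043/34116 = 0.17713096.
Var(ȳ) = (1 − 0.17713096)·121/6043 = 0.82286904·0.020023167 = 0.016476444.

0.01648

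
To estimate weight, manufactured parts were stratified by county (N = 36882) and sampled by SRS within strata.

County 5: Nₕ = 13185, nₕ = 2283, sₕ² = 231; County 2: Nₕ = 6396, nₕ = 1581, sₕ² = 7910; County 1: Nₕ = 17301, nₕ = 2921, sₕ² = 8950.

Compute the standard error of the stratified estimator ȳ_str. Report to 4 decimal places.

0.8273

Var(ȳ_str) = Σₕ Wₕ²(1 − fₕ)sₕ²/nₕ with Wₕ = Nₕ/N, N = 36882.
County 5: Wₕ = 0.35749146; term = 0.35749146²·(1 − 0.17315131)·231/2283 = 0.010692111.
County 2: Wₕ = 0.17341793; term = 0.17341793²·(1 − 0.24718574)·7910/1581 = 0.11327144.
County 1: Wₕ = 0.46909061; term = 0.46909061²·(1 − 0.16883417)·8950/2921 = 0.56039292.
Sum = 0.68435647.
SE = √(0.68435647) = 0.8273.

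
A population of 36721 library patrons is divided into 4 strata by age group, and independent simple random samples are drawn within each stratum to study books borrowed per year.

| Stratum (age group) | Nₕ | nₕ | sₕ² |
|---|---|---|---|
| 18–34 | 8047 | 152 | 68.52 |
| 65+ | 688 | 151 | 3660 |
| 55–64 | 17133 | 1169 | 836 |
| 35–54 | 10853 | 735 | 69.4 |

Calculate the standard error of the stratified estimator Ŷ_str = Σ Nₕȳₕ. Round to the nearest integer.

15606

Var(Ŷ_str) = Σₕ Nₕ²(1 − fₕ)sₕ²/nₕ.
18–34: 8047²·(1 − 152/8047)·68.52/152 = 2.8639135 × 10^7.
65+: 688²·(1 − 151/688)·3660/151 = 8.9550262 × 10^6.
55–64: 17133²·(1 − 1169/17133)·836/1169 = 1.9559912 × 10^8.
35–54: 10853²·(1 − 735/10853)·69.4/735 = 1.0368516 × 10^7.
Sum = 2.435618 × 10^8.
SE = √(2.435618 × 10^8) = 15606.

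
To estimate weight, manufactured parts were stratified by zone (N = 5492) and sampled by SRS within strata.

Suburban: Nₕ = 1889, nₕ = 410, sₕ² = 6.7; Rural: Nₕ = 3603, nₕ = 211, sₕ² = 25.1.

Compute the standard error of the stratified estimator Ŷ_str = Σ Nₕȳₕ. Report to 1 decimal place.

Var(Ŷ_str) = Σₕ Nₕ²(1 − fₕ)sₕ²/nₕ.
Suburban: 1889²·(1 − 410/1889)·6.7/410 = 45655.287.
Rural: 3603²·(1 − 211/3603)·25.1/211 = 1.4538225 × 10^6.
Sum = 1.4994778 × 10^6.
SE = √(1.4994778 × 10^6) = 1224.5.

1224.5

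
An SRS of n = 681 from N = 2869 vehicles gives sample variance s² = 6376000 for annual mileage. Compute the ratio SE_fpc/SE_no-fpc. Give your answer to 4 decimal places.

f = n/N = 681/2869 = 0.23736494.
SE_no-fpc = √(s²/n) = 96.761056; SE_fpc = √((1−f)s²/n) = 84.500442.
Ratio = √(1−f) = 0.87328979.

0.8733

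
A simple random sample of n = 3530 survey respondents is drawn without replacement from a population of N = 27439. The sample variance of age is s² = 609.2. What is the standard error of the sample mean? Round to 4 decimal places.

0.3878

Under SRS without replacement, Var(ȳ) = (1 − f)·s²/n with f = n/N = 3530/27439 = 0.12864900.
Var(ȳ) = (1 − 0.12864900)·609.2/3530 = 0.87135100·0.1725779 = 0.15037593.
SE(ȳ) = √(0.15037593) = 0.3878.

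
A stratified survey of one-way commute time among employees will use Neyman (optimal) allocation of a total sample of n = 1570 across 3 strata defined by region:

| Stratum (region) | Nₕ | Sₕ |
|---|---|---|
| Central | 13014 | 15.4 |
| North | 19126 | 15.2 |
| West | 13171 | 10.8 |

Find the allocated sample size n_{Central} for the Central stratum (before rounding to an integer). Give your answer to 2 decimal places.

Neyman allocation: nₕ = n·NₕSₕ / Σⱼ NⱼSⱼ.
Σ NⱼSⱼ = 13014·15.4 + 19126·15.2 + 13171·10.8 = 633377.6.
n_{Central} = 1570·13014·15.4 / 633377.6 = 496.79.

496.79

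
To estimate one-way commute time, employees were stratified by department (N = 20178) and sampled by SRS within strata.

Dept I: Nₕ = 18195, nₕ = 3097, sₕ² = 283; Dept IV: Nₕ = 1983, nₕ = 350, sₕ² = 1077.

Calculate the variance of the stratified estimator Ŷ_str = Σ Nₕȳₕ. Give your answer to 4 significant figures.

Var(Ŷ_str) = Σₕ Nₕ²(1 − fₕ)sₕ²/nₕ.
Dept I: 18195²·(1 − 3097/18195)·283/3097 = 2.5102485 × 10^7.
Dept IV: 1983²·(1 − 350/1983)·1077/350 = 9.964524 × 10^6.
Sum = 3.5067009 × 10^7.

3.507 × 10^7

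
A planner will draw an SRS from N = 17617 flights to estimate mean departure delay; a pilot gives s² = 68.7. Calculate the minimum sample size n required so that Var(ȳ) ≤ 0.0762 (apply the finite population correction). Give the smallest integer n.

Without fpc, n₀ = s²/D = 68.7/0.0762 = 901.5748.
With fpc, (1 − n/N)·s²/n ≤ D requires n ≥ n₀/(1 + n₀/N) = 901.5748/(1 + 901.5748/17617) = 857.6817.
Rounding up, n = 858.

858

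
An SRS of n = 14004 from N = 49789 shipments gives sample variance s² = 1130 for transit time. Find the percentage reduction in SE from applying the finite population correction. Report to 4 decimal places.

f = n/N = 14004/49789 = 0.28126695.
SE_no-fpc = √(s²/n) = 0.28406202; SE_fpc = √((1−f)s²/n) = 0.24082246.
Ratio = √(1−f) = 0.84778125. Reduction = 100·(1 − 0.84778125) = 15.2219%.

15.2219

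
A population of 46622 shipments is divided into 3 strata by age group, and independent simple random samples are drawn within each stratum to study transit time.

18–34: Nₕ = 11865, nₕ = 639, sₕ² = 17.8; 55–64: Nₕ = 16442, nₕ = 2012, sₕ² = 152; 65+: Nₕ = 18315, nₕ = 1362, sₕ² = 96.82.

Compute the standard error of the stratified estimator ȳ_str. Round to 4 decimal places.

Var(ȳ_str) = Σₕ Wₕ²(1 − fₕ)sₕ²/nₕ with Wₕ = Nₕ/N, N = 46622.
18–34: Wₕ = 0.25449359; term = 0.25449359²·(1 − 0.05385588)·17.8/639 = 0.0017069866.
55–64: Wₕ = 0.35266612; term = 0.35266612²·(1 − 0.12236954)·152/2012 = 0.0082462175.
65+: Wₕ = 0.39284029; term = 0.39284029²·(1 − 0.07436527)·96.82/1362 = 0.010154526.
Sum = 0.02010773.
SE = √(0.02010773) = 0.1418.

0.1418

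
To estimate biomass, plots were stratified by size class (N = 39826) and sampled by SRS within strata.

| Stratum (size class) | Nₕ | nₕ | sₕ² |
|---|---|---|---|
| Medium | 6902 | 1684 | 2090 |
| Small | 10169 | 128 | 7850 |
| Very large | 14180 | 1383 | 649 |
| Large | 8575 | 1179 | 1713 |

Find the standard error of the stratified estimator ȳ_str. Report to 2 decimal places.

Var(ȳ_str) = Σₕ Wₕ²(1 − fₕ)sₕ²/nₕ with Wₕ = Nₕ/N, N = 39826.
Medium: Wₕ = 0.17330387; term = 0.17330387²·(1 − 0.24398725)·2090/1684 = 0.028180575.
Small: Wₕ = 0.25533571; term = 0.25533571²·(1 − 0.01258728)·7850/128 = 3.9480398.
Very large: Wₕ = 0.35604881; term = 0.35604881²·(1 − 0.09753173)·649/1383 = 0.053687544.
Large: Wₕ = 0.21531161; term = 0.21531161²·(1 − 0.13749271)·1713/1179 = 0.058095328.
Sum = 4.0880032.
SE = √(4.0880032) = 2.02.

2.02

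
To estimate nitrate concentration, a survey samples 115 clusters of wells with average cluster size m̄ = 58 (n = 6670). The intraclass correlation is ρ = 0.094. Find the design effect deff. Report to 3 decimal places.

6.358

deff = 1 + (58 − 1)·0.094 = 1 + 5.358 = 6.358.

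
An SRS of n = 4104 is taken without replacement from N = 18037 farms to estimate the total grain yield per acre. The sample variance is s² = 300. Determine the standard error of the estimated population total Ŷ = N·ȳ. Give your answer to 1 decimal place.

4286.1

Var(Ŷ) = N²·Var(ȳ) = N²·(1 − n/N)·s²/n.
f = 4104/18037 = 0.22753229; Var(ȳ) = 0.77246771·300/4104 = 0.056466938.
Var(Ŷ) = 18037² · 0.056466938 = 1.8370579 × 10^7.
SE(Ŷ) = √(1.8370579 × 10^7) = 4286.1.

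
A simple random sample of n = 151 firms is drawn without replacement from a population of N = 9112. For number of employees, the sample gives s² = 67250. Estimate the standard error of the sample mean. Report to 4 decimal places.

20.9281

Under SRS without replacement, Var(ȳ) = (1 − f)·s²/n with f = n/N = 151/9112 = 0.01657155.
Var(ȳ) = (1 − 0.01657155)·67250/151 = 0.98342845·445.36424 = 437.98386.
SE(ȳ) = √(437.98386) = 20.9281.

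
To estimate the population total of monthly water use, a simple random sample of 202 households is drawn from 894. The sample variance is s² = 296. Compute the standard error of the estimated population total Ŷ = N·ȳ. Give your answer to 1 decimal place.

952.1

Var(Ŷ) = N²·Var(ȳ) = N²·(1 − n/N)·s²/n.
f = 202/894 = 0.22595078; Var(ȳ) = 0.77404922·296/202 = 1.1342503.
Var(Ŷ) = 894² · 1.1342503 = 906533.67.
SE(Ŷ) = √(906533.67) = 952.1.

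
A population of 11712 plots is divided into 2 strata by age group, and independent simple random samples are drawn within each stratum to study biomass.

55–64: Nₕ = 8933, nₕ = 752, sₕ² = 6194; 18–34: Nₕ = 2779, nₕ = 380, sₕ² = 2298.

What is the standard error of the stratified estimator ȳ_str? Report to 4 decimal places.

Var(ȳ_str) = Σₕ Wₕ²(1 − fₕ)sₕ²/nₕ with Wₕ = Nₕ/N, N = 11712.
55–64: Wₕ = 0.76272199; term = 0.76272199²·(1 − 0.08418225)·6194/752 = 4.3882864.
18–34: Wₕ = 0.23727801; term = 0.23727801²·(1 − 0.13673983)·2298/380 = 0.29391591.
Sum = 4.6822023.
SE = √(4.6822023) = 2.1638.

2.1638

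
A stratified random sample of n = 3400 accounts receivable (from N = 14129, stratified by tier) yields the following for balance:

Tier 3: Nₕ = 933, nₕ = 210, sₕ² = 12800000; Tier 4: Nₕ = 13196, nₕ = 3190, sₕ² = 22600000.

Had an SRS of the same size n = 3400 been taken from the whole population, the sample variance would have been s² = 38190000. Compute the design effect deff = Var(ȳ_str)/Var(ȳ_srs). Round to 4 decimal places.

Var(ȳ_str) = Σ Wₕ²(1−fₕ)sₕ²/nₕ with Wₕ = Nₕ/14129:
  Tier 3: (933/14129)²·(1−210/933)·12800000/210 = 205.96232
  Tier 4: (13196/14129)²·(1−3190/13196)·22600000/3190 = 4685.9507
  → Var(ȳ_str) = 4891.913.
Var(ȳ_srs) = (1 − 3400/14129)·38190000/3400 = 8529.4016.
deff = 4891.913 / 8529.4016 = 0.5735.

0.5735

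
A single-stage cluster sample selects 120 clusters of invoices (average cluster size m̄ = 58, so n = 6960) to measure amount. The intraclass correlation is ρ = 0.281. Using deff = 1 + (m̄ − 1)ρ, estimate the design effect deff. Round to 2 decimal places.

deff = 1 + (58 − 1)·0.281 = 1 + 16.017 = 17.017.

17.02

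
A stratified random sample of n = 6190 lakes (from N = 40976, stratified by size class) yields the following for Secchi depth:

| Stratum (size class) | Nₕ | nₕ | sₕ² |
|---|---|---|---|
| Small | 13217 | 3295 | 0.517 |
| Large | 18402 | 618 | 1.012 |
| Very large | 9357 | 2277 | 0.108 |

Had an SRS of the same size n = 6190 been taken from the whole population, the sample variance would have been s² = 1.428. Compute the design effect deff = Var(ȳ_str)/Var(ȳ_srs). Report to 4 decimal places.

1.7019

Var(ȳ_str) = Σ Wₕ²(1−fₕ)sₕ²/nₕ with Wₕ = Nₕ/40976:
  Small: (13217/40976)²·(1−3295/13217)·0.517/3295 = 1.2254853 × 10^-5
  Large: (18402/40976)²·(1−618/18402)·1.012/618 = 3.1917392 × 10^-4
  Very large: (9357/40976)²·(1−2277/9357)·0.108/2277 = 1.871421 × 10^-6
  → Var(ȳ_str) = 3.3330019 × 10^-4.
Var(ȳ_srs) = (1 − 6190/40976)·1.428/6190 = 1.95845 × 10^-4.
deff = (3.3330019 × 10^-4) / (1.95845 × 10^-4) = 1.7019.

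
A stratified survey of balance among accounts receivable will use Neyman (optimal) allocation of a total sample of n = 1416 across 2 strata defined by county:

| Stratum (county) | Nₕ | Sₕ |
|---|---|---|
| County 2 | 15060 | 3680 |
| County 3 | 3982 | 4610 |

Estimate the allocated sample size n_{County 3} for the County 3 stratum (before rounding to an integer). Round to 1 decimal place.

352.3

Neyman allocation: nₕ = n·NₕSₕ / Σⱼ NⱼSⱼ.
Σ NⱼSⱼ = 15060·3680 + 3982·4610 = 7.377782 × 10^7.
n_{County 3} = 1416·3982·4610 / (7.377782 × 10^7) = 352.3.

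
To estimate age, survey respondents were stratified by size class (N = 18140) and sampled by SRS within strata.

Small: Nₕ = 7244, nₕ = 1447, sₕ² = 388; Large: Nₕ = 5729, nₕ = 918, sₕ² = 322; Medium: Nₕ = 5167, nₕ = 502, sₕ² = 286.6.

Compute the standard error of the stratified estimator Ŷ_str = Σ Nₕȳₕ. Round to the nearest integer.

Var(Ŷ_str) = Σₕ Nₕ²(1 − fₕ)sₕ²/nₕ.
Small: 7244²·(1 − 1447/7244)·388/1447 = 1.126017 × 10^7.
Large: 5729²·(1 − 918/5729)·322/918 = 9.6677936 × 10^6.
Medium: 5167²·(1 − 502/5167)·286.6/502 = 1.3761399 × 10^7.
Sum = 3.4689363 × 10^7.
SE = √(3.4689363 × 10^7) = 5890.

5890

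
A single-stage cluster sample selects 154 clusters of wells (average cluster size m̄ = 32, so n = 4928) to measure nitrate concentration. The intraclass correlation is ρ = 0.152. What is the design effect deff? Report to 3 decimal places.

deff = 1 + (32 − 1)·0.152 = 1 + 4.712 = 5.712.

5.712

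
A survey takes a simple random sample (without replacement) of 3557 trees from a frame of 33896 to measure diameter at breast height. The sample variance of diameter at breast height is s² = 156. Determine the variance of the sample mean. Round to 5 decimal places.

0.03925

Under SRS without replacement, Var(ȳ) = (1 − f)·s²/n with f = n/N = 3557/33896 = 0.10493864.
Var(ȳ) = (1 − 0.10493864)·156/3557 = 0.89506136·0.043857183 = 0.03925487.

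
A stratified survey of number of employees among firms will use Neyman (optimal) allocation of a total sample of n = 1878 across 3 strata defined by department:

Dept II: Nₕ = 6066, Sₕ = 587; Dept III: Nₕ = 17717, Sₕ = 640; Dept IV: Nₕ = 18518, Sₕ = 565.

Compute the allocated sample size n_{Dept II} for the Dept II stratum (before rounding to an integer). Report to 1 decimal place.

Neyman allocation: nₕ = n·NₕSₕ / Σⱼ NⱼSⱼ.
Σ NⱼSⱼ = 6066·587 + 17717·640 + 18518·565 = 2.5362292 × 10^7.
n_{Dept II} = 1878·6066·587 / (2.5362292 × 10^7) = 263.7.

263.7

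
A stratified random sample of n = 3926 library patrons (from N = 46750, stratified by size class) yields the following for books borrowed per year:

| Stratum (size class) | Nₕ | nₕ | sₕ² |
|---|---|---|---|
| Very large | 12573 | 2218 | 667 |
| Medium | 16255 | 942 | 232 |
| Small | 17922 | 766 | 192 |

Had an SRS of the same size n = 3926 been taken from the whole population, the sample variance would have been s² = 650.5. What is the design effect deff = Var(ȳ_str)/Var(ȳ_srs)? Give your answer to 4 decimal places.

Var(ȳ_str) = Σ Wₕ²(1−fₕ)sₕ²/nₕ with Wₕ = Nₕ/46750:
  Very large: (12573/46750)²·(1−2218/12573)·667/2218 = 0.017913897
  Medium: (16255/46750)²·(1−942/16255)·232/942 = 0.028049241
  Small: (17922/46750)²·(1−766/17922)·192/766 = 0.03526239
  → Var(ȳ_str) = 0.081225528.
Var(ȳ_srs) = (1 − 3926/46750)·650.5/3926 = 0.15177583.
deff = 0.081225528 / 0.15177583 = 0.5352.

0.5352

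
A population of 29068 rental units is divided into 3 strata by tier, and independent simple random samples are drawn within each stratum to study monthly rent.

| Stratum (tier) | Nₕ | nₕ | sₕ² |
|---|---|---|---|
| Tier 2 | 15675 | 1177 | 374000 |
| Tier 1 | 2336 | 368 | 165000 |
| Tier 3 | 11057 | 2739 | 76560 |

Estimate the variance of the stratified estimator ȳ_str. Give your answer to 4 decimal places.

Var(ȳ_str) = Σₕ Wₕ²(1 − fₕ)sₕ²/nₕ with Wₕ = Nₕ/N, N = 29068.
Tier 2: Wₕ = 0.53925279; term = 0.53925279²·(1 − 0.07508772)·374000/1177 = 85.463462.
Tier 1: Wₕ = 0.08036329; term = 0.08036329²·(1 − 0.15753425)·165000/368 = 2.4395165.
Tier 3: Wₕ = 0.38038393; term = 0.38038393²·(1 − 0.24771638)·76560/2739 = 3.0425366.
Sum = 90.945515.

90.9455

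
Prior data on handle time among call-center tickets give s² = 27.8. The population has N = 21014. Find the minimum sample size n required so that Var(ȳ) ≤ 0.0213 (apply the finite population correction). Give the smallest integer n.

Without fpc, n₀ = s²/D = 27.8/0.0213 = 1305.1643.
With fpc, (1 − n/N)·s²/n ≤ D requires n ≥ n₀/(1 + n₀/N) = 1305.1643/(1 + 1305.1643/21014) = 1228.8418.
Rounding up, n = 1229.

1229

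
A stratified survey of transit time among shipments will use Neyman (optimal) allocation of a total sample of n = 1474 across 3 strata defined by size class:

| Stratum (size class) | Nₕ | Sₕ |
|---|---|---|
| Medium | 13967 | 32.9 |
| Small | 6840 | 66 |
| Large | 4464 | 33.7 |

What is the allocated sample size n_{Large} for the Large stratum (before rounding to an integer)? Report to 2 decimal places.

Neyman allocation: nₕ = n·NₕSₕ / Σⱼ NⱼSⱼ.
Σ NⱼSⱼ = 13967·32.9 + 6840·66 + 4464·33.7 = 1.0613911 × 10^6.
n_{Large} = 1474·4464·33.7 / (1.0613911 × 10^6) = 208.92.

208.92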